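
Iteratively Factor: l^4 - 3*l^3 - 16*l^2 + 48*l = (l + 4)*(l^3 - 7*l^2 + 12*l) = (l - 4)*(l + 4)*(l^2 - 3*l) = (l - 4)*(l - 3)*(l + 4)*(l)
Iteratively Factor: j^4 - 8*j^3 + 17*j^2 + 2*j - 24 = (j + 1)*(j^3 - 9*j^2 + 26*j - 24) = (j - 2)*(j + 1)*(j^2 - 7*j + 12) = (j - 4)*(j - 2)*(j + 1)*(j - 3)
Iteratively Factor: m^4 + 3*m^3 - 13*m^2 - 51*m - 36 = (m + 1)*(m^3 + 2*m^2 - 15*m - 36) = (m + 1)*(m + 3)*(m^2 - m - 12) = (m - 4)*(m + 1)*(m + 3)*(m + 3)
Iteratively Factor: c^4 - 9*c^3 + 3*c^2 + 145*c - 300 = (c + 4)*(c^3 - 13*c^2 + 55*c - 75) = (c - 5)*(c + 4)*(c^2 - 8*c + 15) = (c - 5)*(c - 3)*(c + 4)*(c - 5)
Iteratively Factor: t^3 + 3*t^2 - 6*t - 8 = (t - 2)*(t^2 + 5*t + 4) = (t - 2)*(t + 4)*(t + 1)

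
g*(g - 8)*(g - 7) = g^3 - 15*g^2 + 56*g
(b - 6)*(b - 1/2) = b^2 - 13*b/2 + 3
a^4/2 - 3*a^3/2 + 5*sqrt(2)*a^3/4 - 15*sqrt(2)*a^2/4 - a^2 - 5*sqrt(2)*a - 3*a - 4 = (a/2 + 1/2)*(a - 4)*(a + sqrt(2)/2)*(a + 2*sqrt(2))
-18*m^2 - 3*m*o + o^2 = (-6*m + o)*(3*m + o)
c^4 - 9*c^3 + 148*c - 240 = (c - 6)*(c - 5)*(c - 2)*(c + 4)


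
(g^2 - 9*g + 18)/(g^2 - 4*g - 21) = (-g^2 + 9*g - 18)/(-g^2 + 4*g + 21)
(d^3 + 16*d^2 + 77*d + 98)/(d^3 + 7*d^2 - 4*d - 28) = (d + 7)/(d - 2)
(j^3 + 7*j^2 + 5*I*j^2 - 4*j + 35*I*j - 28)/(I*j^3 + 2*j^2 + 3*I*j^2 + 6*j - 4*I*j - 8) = (-I*j^3 + j^2*(5 - 7*I) + j*(35 + 4*I) + 28*I)/(j^3 + j^2*(3 - 2*I) + j*(-4 - 6*I) + 8*I)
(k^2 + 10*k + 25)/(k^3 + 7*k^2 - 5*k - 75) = 1/(k - 3)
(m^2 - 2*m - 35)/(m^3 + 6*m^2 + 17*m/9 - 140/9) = 9*(m - 7)/(9*m^2 + 9*m - 28)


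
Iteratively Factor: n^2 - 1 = (n - 1)*(n + 1)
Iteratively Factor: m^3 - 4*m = (m + 2)*(m^2 - 2*m) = m*(m + 2)*(m - 2)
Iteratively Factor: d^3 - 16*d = (d + 4)*(d^2 - 4*d) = (d - 4)*(d + 4)*(d)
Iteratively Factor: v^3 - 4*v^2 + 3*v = (v)*(v^2 - 4*v + 3) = v*(v - 1)*(v - 3)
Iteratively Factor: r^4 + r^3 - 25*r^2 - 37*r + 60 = (r - 1)*(r^3 + 2*r^2 - 23*r - 60) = (r - 5)*(r - 1)*(r^2 + 7*r + 12) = (r - 5)*(r - 1)*(r + 3)*(r + 4)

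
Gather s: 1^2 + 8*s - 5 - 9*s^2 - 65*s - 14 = -9*s^2 - 57*s - 18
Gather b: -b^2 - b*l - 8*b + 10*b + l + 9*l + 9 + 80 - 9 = -b^2 + b*(2 - l) + 10*l + 80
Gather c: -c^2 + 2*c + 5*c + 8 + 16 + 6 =-c^2 + 7*c + 30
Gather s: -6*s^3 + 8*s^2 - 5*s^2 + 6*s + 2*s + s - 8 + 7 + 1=-6*s^3 + 3*s^2 + 9*s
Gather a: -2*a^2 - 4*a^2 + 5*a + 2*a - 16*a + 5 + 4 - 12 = -6*a^2 - 9*a - 3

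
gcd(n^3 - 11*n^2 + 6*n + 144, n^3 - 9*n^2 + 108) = n^2 - 3*n - 18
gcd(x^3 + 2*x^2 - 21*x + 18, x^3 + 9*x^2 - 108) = x^2 + 3*x - 18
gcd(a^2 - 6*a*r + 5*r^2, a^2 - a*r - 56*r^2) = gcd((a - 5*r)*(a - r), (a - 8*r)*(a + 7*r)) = 1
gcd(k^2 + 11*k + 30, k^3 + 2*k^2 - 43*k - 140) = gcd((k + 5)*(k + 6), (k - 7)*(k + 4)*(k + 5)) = k + 5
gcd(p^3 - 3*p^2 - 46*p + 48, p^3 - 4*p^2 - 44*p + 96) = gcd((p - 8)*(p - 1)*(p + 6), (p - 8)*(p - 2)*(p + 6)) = p^2 - 2*p - 48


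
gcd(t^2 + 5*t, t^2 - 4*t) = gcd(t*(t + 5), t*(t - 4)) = t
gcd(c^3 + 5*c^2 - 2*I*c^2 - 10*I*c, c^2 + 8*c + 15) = c + 5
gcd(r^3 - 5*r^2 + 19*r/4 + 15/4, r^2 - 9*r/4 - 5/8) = r - 5/2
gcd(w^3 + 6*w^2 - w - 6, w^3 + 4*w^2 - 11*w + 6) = w^2 + 5*w - 6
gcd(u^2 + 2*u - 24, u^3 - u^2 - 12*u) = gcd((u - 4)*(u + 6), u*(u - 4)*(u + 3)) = u - 4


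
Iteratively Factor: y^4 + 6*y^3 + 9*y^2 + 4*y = (y + 1)*(y^3 + 5*y^2 + 4*y) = y*(y + 1)*(y^2 + 5*y + 4) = y*(y + 1)^2*(y + 4)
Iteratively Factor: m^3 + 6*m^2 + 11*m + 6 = (m + 3)*(m^2 + 3*m + 2) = (m + 2)*(m + 3)*(m + 1)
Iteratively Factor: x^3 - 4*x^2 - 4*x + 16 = (x - 4)*(x^2 - 4) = (x - 4)*(x + 2)*(x - 2)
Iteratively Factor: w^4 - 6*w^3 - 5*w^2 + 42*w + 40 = (w - 5)*(w^3 - w^2 - 10*w - 8) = (w - 5)*(w + 2)*(w^2 - 3*w - 4) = (w - 5)*(w - 4)*(w + 2)*(w + 1)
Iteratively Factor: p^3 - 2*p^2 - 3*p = (p + 1)*(p^2 - 3*p) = p*(p + 1)*(p - 3)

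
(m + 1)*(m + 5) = m^2 + 6*m + 5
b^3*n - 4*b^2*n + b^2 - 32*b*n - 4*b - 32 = (b - 8)*(b + 4)*(b*n + 1)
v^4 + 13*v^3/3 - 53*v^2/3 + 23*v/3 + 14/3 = (v - 2)*(v - 1)*(v + 1/3)*(v + 7)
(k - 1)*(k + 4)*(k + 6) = k^3 + 9*k^2 + 14*k - 24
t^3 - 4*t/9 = t*(t - 2/3)*(t + 2/3)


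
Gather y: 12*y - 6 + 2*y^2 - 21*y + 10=2*y^2 - 9*y + 4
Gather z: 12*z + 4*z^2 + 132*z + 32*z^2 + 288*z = 36*z^2 + 432*z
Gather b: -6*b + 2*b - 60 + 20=-4*b - 40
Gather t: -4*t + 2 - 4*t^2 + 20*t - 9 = -4*t^2 + 16*t - 7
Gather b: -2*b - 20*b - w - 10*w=-22*b - 11*w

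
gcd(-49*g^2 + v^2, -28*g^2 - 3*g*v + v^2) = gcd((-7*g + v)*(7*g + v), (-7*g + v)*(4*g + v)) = -7*g + v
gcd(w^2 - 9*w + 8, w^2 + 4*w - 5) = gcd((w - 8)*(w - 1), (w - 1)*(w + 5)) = w - 1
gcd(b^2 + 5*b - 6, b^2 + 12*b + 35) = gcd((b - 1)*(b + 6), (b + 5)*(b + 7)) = 1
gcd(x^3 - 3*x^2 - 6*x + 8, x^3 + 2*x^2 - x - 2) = x^2 + x - 2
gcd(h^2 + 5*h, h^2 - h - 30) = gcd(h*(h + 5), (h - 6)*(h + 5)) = h + 5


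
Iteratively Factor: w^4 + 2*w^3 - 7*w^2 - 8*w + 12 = (w + 3)*(w^3 - w^2 - 4*w + 4) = (w - 2)*(w + 3)*(w^2 + w - 2) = (w - 2)*(w - 1)*(w + 3)*(w + 2)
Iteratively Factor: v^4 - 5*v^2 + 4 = (v - 2)*(v^3 + 2*v^2 - v - 2) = (v - 2)*(v + 2)*(v^2 - 1) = (v - 2)*(v + 1)*(v + 2)*(v - 1)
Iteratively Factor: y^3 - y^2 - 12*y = (y - 4)*(y^2 + 3*y) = y*(y - 4)*(y + 3)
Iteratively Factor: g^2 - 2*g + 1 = (g - 1)*(g - 1)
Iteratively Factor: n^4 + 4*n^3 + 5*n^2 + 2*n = (n)*(n^3 + 4*n^2 + 5*n + 2) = n*(n + 1)*(n^2 + 3*n + 2) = n*(n + 1)*(n + 2)*(n + 1)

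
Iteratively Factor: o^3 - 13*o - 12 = (o + 3)*(o^2 - 3*o - 4) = (o - 4)*(o + 3)*(o + 1)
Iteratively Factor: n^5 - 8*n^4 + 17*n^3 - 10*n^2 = (n - 2)*(n^4 - 6*n^3 + 5*n^2) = n*(n - 2)*(n^3 - 6*n^2 + 5*n) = n^2*(n - 2)*(n^2 - 6*n + 5) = n^2*(n - 2)*(n - 1)*(n - 5)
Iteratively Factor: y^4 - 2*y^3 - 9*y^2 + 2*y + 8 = (y + 2)*(y^3 - 4*y^2 - y + 4) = (y - 1)*(y + 2)*(y^2 - 3*y - 4) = (y - 1)*(y + 1)*(y + 2)*(y - 4)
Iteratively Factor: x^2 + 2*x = (x + 2)*(x)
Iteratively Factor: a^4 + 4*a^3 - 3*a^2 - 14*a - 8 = (a + 1)*(a^3 + 3*a^2 - 6*a - 8) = (a + 1)*(a + 4)*(a^2 - a - 2) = (a + 1)^2*(a + 4)*(a - 2)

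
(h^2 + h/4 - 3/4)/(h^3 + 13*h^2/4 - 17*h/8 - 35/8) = 2*(4*h - 3)/(8*h^2 + 18*h - 35)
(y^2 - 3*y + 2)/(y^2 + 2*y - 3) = (y - 2)/(y + 3)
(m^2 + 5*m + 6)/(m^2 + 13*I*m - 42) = (m^2 + 5*m + 6)/(m^2 + 13*I*m - 42)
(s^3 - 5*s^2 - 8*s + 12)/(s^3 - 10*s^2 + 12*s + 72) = (s - 1)/(s - 6)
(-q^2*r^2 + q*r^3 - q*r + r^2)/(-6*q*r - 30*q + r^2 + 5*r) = r*(q^2*r - q*r^2 + q - r)/(6*q*r + 30*q - r^2 - 5*r)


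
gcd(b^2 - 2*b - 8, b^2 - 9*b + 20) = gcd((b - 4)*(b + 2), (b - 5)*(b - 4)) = b - 4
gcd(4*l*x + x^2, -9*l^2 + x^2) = 1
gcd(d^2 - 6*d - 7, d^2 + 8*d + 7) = d + 1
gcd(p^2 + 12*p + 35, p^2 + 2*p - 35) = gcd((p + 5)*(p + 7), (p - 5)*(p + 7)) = p + 7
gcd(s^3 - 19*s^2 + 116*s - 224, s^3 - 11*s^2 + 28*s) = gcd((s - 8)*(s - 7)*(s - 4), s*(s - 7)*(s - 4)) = s^2 - 11*s + 28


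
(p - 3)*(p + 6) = p^2 + 3*p - 18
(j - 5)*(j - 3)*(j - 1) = j^3 - 9*j^2 + 23*j - 15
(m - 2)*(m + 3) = m^2 + m - 6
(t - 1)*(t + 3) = t^2 + 2*t - 3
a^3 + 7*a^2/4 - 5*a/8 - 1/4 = (a - 1/2)*(a + 1/4)*(a + 2)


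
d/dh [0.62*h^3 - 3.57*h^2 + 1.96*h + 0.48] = 1.86*h^2 - 7.14*h + 1.96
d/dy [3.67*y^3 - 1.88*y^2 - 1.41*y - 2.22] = 11.01*y^2 - 3.76*y - 1.41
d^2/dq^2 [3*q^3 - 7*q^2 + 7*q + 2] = 18*q - 14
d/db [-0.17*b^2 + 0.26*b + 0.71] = 0.26 - 0.34*b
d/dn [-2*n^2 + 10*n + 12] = 10 - 4*n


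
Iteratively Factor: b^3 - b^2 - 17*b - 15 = (b + 3)*(b^2 - 4*b - 5) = (b + 1)*(b + 3)*(b - 5)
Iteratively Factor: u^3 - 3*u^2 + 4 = (u + 1)*(u^2 - 4*u + 4) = (u - 2)*(u + 1)*(u - 2)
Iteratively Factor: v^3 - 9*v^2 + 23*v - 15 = (v - 1)*(v^2 - 8*v + 15) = (v - 3)*(v - 1)*(v - 5)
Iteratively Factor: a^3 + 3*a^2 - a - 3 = (a - 1)*(a^2 + 4*a + 3) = (a - 1)*(a + 3)*(a + 1)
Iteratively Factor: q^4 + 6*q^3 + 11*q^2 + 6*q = (q + 3)*(q^3 + 3*q^2 + 2*q) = (q + 1)*(q + 3)*(q^2 + 2*q) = (q + 1)*(q + 2)*(q + 3)*(q)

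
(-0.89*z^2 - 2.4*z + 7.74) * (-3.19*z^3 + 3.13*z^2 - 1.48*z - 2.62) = 2.8391*z^5 + 4.8703*z^4 - 30.8854*z^3 + 30.11*z^2 - 5.1672*z - 20.2788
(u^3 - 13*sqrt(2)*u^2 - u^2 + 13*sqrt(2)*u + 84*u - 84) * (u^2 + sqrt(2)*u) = u^5 - 12*sqrt(2)*u^4 - u^4 + 12*sqrt(2)*u^3 + 58*u^3 - 58*u^2 + 84*sqrt(2)*u^2 - 84*sqrt(2)*u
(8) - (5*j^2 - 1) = 9 - 5*j^2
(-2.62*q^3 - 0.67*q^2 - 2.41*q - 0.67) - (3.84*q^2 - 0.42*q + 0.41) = -2.62*q^3 - 4.51*q^2 - 1.99*q - 1.08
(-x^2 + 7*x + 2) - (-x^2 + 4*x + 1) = 3*x + 1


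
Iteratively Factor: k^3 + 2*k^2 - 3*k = (k + 3)*(k^2 - k) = (k - 1)*(k + 3)*(k)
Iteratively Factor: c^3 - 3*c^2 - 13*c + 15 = (c - 1)*(c^2 - 2*c - 15) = (c - 1)*(c + 3)*(c - 5)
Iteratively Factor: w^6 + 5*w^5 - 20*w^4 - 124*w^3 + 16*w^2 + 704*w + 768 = (w + 2)*(w^5 + 3*w^4 - 26*w^3 - 72*w^2 + 160*w + 384) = (w + 2)*(w + 4)*(w^4 - w^3 - 22*w^2 + 16*w + 96) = (w - 3)*(w + 2)*(w + 4)*(w^3 + 2*w^2 - 16*w - 32) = (w - 3)*(w + 2)^2*(w + 4)*(w^2 - 16) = (w - 3)*(w + 2)^2*(w + 4)^2*(w - 4)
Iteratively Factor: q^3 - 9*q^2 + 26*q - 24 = (q - 2)*(q^2 - 7*q + 12) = (q - 4)*(q - 2)*(q - 3)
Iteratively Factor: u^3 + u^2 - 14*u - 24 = (u + 3)*(u^2 - 2*u - 8) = (u - 4)*(u + 3)*(u + 2)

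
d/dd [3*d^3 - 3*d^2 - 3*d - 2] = 9*d^2 - 6*d - 3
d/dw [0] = 0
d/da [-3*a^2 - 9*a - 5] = -6*a - 9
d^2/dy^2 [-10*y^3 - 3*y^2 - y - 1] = -60*y - 6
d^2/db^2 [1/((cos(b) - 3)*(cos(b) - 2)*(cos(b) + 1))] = (-90*(1 - cos(b)^2)^2 + 12*sin(b)^6 + 3*cos(b)^6 + 44*cos(b)^5 + 2*cos(b)^3 - 139*cos(b)^2 - 54*cos(b) + 128)/((cos(b) - 3)^3*(cos(b) - 2)^3*(cos(b) + 1)^3)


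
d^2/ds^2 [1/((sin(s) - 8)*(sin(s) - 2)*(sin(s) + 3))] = (-9*sin(s)^6 + 77*sin(s)^5 - 156*sin(s)^4 + 26*sin(s)^3 - 1330*sin(s)^2 - 372*sin(s) + 1064)/((sin(s) - 8)^3*(sin(s) - 2)^3*(sin(s) + 3)^3)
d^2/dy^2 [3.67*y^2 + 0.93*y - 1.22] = 7.34000000000000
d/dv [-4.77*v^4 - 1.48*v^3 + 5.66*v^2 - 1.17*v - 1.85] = -19.08*v^3 - 4.44*v^2 + 11.32*v - 1.17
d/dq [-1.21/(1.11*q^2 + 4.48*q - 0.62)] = (2.6862*q + 5.4208)/(1.11*q^2 + 4.48*q - 0.62)^2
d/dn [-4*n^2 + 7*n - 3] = 7 - 8*n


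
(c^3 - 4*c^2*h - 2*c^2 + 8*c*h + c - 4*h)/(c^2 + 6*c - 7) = (c^2 - 4*c*h - c + 4*h)/(c + 7)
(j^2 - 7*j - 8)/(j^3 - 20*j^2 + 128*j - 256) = (j + 1)/(j^2 - 12*j + 32)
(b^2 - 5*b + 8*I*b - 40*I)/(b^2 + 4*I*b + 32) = (b - 5)/(b - 4*I)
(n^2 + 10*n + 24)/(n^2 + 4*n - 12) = (n + 4)/(n - 2)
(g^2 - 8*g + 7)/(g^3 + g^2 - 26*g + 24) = (g - 7)/(g^2 + 2*g - 24)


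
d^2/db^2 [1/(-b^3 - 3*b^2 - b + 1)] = 2*(3*(b + 1)*(b^3 + 3*b^2 + b - 1) - (3*b^2 + 6*b + 1)^2)/(b^3 + 3*b^2 + b - 1)^3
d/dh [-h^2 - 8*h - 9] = -2*h - 8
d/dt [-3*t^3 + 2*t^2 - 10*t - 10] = -9*t^2 + 4*t - 10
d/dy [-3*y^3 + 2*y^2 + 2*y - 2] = -9*y^2 + 4*y + 2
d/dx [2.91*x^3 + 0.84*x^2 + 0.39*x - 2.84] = 8.73*x^2 + 1.68*x + 0.39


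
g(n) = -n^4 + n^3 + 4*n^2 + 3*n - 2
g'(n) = -4*n^3 + 3*n^2 + 8*n + 3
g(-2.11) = -19.74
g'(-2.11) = 37.05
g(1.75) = 11.48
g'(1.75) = 4.75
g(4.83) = -325.75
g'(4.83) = -339.09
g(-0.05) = -2.14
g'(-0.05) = 2.61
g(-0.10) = -2.26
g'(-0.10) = 2.23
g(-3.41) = -140.58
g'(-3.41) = 169.21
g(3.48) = -47.64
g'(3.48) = -101.41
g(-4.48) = -427.89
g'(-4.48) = 387.03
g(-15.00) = -53147.00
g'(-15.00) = 14058.00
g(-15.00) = -53147.00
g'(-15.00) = 14058.00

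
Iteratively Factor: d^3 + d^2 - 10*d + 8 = (d - 1)*(d^2 + 2*d - 8) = (d - 1)*(d + 4)*(d - 2)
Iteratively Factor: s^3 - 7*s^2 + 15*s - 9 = (s - 3)*(s^2 - 4*s + 3) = (s - 3)*(s - 1)*(s - 3)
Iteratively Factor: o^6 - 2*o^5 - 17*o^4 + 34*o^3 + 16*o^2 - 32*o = (o)*(o^5 - 2*o^4 - 17*o^3 + 34*o^2 + 16*o - 32) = o*(o + 4)*(o^4 - 6*o^3 + 7*o^2 + 6*o - 8) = o*(o - 1)*(o + 4)*(o^3 - 5*o^2 + 2*o + 8) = o*(o - 4)*(o - 1)*(o + 4)*(o^2 - o - 2) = o*(o - 4)*(o - 1)*(o + 1)*(o + 4)*(o - 2)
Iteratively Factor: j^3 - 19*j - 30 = (j + 3)*(j^2 - 3*j - 10) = (j + 2)*(j + 3)*(j - 5)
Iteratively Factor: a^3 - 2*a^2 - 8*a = (a + 2)*(a^2 - 4*a) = (a - 4)*(a + 2)*(a)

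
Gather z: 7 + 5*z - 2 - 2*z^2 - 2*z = -2*z^2 + 3*z + 5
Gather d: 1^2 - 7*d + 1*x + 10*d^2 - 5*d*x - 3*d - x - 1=10*d^2 + d*(-5*x - 10)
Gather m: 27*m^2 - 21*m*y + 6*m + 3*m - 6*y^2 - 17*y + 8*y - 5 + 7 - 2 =27*m^2 + m*(9 - 21*y) - 6*y^2 - 9*y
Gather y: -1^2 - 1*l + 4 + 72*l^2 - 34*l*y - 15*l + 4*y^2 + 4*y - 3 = 72*l^2 - 16*l + 4*y^2 + y*(4 - 34*l)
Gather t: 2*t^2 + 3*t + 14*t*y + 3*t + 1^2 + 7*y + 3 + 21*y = 2*t^2 + t*(14*y + 6) + 28*y + 4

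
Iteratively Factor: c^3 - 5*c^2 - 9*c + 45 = (c - 3)*(c^2 - 2*c - 15) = (c - 5)*(c - 3)*(c + 3)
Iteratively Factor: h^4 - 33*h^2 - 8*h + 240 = (h - 5)*(h^3 + 5*h^2 - 8*h - 48) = (h - 5)*(h + 4)*(h^2 + h - 12) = (h - 5)*(h + 4)^2*(h - 3)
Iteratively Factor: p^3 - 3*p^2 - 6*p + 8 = (p - 4)*(p^2 + p - 2) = (p - 4)*(p + 2)*(p - 1)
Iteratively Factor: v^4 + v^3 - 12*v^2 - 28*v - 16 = (v - 4)*(v^3 + 5*v^2 + 8*v + 4) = (v - 4)*(v + 2)*(v^2 + 3*v + 2) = (v - 4)*(v + 2)^2*(v + 1)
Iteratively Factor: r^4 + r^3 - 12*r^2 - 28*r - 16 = (r + 1)*(r^3 - 12*r - 16) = (r + 1)*(r + 2)*(r^2 - 2*r - 8) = (r - 4)*(r + 1)*(r + 2)*(r + 2)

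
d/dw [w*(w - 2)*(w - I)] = w*(w - 2) + w*(w - I) + (w - 2)*(w - I)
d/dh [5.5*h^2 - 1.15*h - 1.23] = 11.0*h - 1.15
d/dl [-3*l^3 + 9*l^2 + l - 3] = -9*l^2 + 18*l + 1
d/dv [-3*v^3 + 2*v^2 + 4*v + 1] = -9*v^2 + 4*v + 4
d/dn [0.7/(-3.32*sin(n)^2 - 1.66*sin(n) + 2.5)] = (4.648*sin(n) + 1.162)*cos(n)/(3.32*sin(n)^2 + 1.66*sin(n) - 2.5)^2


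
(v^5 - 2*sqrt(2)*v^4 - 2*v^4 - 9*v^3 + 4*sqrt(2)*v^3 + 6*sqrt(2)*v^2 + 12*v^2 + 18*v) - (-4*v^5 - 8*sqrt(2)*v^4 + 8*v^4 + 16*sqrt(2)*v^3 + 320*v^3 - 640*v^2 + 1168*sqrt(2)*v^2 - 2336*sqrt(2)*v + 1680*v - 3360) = 5*v^5 - 10*v^4 + 6*sqrt(2)*v^4 - 329*v^3 - 12*sqrt(2)*v^3 - 1162*sqrt(2)*v^2 + 652*v^2 - 1662*v + 2336*sqrt(2)*v + 3360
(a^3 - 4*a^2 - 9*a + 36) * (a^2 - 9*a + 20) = a^5 - 13*a^4 + 47*a^3 + 37*a^2 - 504*a + 720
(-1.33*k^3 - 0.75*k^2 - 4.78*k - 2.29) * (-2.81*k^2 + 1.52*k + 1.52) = 3.7373*k^5 + 0.0858999999999996*k^4 + 10.2702*k^3 - 1.9707*k^2 - 10.7464*k - 3.4808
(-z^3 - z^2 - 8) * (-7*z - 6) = 7*z^4 + 13*z^3 + 6*z^2 + 56*z + 48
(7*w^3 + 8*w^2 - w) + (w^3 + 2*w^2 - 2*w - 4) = 8*w^3 + 10*w^2 - 3*w - 4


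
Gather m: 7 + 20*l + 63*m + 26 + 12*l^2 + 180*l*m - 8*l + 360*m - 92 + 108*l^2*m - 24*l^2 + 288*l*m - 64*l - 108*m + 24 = -12*l^2 - 52*l + m*(108*l^2 + 468*l + 315) - 35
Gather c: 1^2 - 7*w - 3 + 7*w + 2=0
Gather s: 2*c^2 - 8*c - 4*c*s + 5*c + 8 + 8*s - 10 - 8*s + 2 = 2*c^2 - 4*c*s - 3*c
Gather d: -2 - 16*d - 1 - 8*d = -24*d - 3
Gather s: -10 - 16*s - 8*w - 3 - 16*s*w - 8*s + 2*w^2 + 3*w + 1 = s*(-16*w - 24) + 2*w^2 - 5*w - 12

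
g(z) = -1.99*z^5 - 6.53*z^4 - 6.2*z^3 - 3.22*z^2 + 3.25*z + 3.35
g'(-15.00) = -419648.90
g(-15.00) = 1200730.10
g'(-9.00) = -47685.86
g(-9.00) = 78897.26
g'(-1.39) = 9.27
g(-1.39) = -4.79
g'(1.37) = -142.70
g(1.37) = -46.79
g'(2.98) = -1657.02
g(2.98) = -1162.26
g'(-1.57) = 8.14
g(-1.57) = -6.39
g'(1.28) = -116.95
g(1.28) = -35.13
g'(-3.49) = -566.63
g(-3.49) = 277.92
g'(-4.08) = -1263.27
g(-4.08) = 797.95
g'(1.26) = -111.72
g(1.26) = -32.85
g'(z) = -9.95*z^4 - 26.12*z^3 - 18.6*z^2 - 6.44*z + 3.25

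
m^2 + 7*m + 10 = (m + 2)*(m + 5)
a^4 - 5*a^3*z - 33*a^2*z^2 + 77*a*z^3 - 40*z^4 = (a - 8*z)*(a - z)^2*(a + 5*z)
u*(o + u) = o*u + u^2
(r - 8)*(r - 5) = r^2 - 13*r + 40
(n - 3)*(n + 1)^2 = n^3 - n^2 - 5*n - 3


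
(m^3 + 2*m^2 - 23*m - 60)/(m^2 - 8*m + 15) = (m^2 + 7*m + 12)/(m - 3)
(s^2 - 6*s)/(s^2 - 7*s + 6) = s/(s - 1)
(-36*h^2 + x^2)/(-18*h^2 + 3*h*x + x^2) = (-6*h + x)/(-3*h + x)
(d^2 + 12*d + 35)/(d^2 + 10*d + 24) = (d^2 + 12*d + 35)/(d^2 + 10*d + 24)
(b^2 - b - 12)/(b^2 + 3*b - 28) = (b + 3)/(b + 7)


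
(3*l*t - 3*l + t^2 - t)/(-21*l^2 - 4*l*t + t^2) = (t - 1)/(-7*l + t)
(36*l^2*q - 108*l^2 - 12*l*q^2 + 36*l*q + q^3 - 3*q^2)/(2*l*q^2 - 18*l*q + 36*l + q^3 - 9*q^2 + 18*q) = (36*l^2 - 12*l*q + q^2)/(2*l*q - 12*l + q^2 - 6*q)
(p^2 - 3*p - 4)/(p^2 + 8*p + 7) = (p - 4)/(p + 7)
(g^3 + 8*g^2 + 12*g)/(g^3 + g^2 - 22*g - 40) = g*(g + 6)/(g^2 - g - 20)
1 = 1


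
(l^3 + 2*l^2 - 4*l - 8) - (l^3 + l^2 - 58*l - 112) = l^2 + 54*l + 104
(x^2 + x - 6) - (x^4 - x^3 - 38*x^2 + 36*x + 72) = -x^4 + x^3 + 39*x^2 - 35*x - 78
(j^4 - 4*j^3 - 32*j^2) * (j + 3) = j^5 - j^4 - 44*j^3 - 96*j^2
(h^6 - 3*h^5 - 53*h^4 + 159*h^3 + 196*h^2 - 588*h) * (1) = h^6 - 3*h^5 - 53*h^4 + 159*h^3 + 196*h^2 - 588*h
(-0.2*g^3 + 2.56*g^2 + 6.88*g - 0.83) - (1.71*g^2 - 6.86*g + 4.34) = -0.2*g^3 + 0.85*g^2 + 13.74*g - 5.17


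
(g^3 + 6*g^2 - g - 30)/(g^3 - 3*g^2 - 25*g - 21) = (g^2 + 3*g - 10)/(g^2 - 6*g - 7)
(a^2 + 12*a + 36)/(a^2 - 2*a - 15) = (a^2 + 12*a + 36)/(a^2 - 2*a - 15)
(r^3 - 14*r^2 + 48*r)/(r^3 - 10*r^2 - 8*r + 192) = r/(r + 4)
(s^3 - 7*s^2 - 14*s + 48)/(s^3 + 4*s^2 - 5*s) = (s^3 - 7*s^2 - 14*s + 48)/(s*(s^2 + 4*s - 5))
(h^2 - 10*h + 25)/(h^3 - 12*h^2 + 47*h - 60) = (h - 5)/(h^2 - 7*h + 12)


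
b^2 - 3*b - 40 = (b - 8)*(b + 5)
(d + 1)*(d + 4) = d^2 + 5*d + 4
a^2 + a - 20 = (a - 4)*(a + 5)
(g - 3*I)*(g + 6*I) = g^2 + 3*I*g + 18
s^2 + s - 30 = (s - 5)*(s + 6)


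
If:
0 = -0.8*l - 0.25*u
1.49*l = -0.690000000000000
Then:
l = -0.46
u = 1.48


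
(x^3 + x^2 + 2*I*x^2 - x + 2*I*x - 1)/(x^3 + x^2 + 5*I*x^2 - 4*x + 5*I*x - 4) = (x + I)/(x + 4*I)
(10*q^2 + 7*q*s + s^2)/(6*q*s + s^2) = (10*q^2 + 7*q*s + s^2)/(s*(6*q + s))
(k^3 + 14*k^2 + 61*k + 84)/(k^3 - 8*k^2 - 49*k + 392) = (k^2 + 7*k + 12)/(k^2 - 15*k + 56)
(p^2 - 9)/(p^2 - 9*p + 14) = (p^2 - 9)/(p^2 - 9*p + 14)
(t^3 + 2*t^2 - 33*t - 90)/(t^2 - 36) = (t^2 + 8*t + 15)/(t + 6)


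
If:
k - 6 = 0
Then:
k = 6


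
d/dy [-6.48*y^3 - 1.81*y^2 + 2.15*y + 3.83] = -19.44*y^2 - 3.62*y + 2.15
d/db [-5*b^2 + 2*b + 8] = 2 - 10*b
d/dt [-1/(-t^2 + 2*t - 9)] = 2*(1 - t)/(t^2 - 2*t + 9)^2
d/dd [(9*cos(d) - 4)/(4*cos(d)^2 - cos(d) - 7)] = (-36*sin(d)^2 - 32*cos(d) + 103)*sin(d)/(-4*cos(d)^2 + cos(d) + 7)^2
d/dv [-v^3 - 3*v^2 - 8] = 3*v*(-v - 2)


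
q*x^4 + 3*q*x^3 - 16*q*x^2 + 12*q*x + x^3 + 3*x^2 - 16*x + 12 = (x - 2)*(x - 1)*(x + 6)*(q*x + 1)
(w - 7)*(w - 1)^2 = w^3 - 9*w^2 + 15*w - 7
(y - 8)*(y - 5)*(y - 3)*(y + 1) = y^4 - 15*y^3 + 63*y^2 - 41*y - 120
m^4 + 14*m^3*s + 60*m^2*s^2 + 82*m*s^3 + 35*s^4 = (m + s)^2*(m + 5*s)*(m + 7*s)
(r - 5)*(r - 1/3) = r^2 - 16*r/3 + 5/3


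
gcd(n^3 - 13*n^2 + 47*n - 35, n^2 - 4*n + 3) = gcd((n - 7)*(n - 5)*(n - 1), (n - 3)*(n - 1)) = n - 1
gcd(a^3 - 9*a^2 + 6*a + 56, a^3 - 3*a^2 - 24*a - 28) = a^2 - 5*a - 14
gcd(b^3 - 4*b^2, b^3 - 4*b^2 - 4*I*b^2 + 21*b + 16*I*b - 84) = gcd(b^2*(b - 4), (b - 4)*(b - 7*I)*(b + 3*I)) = b - 4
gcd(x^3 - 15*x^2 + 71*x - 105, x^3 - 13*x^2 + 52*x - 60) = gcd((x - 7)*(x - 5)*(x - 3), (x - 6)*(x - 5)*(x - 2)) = x - 5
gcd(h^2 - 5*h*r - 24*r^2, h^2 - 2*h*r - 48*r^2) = -h + 8*r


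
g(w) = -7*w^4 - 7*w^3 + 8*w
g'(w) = -28*w^3 - 21*w^2 + 8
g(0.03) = 0.24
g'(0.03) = 7.98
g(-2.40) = -154.68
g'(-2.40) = 274.11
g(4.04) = -2294.02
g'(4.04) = -2181.05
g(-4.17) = -1642.39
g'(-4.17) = 1673.16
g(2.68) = -474.41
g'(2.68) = -681.80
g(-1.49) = -23.27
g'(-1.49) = 54.00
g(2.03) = -161.19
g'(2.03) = -312.77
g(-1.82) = -49.16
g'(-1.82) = 107.24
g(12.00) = -157152.00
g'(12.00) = -51400.00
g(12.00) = -157152.00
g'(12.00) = -51400.00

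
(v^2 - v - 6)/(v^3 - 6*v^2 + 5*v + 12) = (v + 2)/(v^2 - 3*v - 4)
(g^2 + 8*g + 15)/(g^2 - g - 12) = (g + 5)/(g - 4)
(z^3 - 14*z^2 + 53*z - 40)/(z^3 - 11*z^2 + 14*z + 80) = (z - 1)/(z + 2)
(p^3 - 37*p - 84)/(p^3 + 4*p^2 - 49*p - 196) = (p + 3)/(p + 7)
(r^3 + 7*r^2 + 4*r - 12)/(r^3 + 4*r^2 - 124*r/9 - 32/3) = 9*(r^2 + r - 2)/(9*r^2 - 18*r - 16)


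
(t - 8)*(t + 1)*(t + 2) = t^3 - 5*t^2 - 22*t - 16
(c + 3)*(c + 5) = c^2 + 8*c + 15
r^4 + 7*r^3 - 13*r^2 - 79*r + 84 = (r - 3)*(r - 1)*(r + 4)*(r + 7)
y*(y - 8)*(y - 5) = y^3 - 13*y^2 + 40*y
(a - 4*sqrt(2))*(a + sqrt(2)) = a^2 - 3*sqrt(2)*a - 8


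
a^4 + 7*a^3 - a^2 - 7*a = a*(a - 1)*(a + 1)*(a + 7)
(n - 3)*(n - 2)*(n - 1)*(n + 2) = n^4 - 4*n^3 - n^2 + 16*n - 12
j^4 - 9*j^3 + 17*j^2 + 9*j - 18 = (j - 6)*(j - 3)*(j - 1)*(j + 1)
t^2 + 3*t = t*(t + 3)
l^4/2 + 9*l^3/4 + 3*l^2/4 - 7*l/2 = l*(l/2 + 1)*(l - 1)*(l + 7/2)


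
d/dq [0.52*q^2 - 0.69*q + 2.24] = 1.04*q - 0.69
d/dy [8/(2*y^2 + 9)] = -32*y/(2*y^2 + 9)^2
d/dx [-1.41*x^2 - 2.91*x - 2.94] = -2.82*x - 2.91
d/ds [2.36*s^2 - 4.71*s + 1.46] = 4.72*s - 4.71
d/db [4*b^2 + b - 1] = 8*b + 1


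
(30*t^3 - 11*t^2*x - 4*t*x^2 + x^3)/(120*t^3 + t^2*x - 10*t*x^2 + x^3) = (-2*t + x)/(-8*t + x)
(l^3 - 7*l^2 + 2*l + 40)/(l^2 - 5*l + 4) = (l^2 - 3*l - 10)/(l - 1)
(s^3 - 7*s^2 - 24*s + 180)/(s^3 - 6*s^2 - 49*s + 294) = (s^2 - s - 30)/(s^2 - 49)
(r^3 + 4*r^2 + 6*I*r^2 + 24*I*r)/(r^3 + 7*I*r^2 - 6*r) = (r + 4)/(r + I)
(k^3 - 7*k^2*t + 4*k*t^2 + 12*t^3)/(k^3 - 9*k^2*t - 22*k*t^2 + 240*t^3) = (-k^2 + k*t + 2*t^2)/(-k^2 + 3*k*t + 40*t^2)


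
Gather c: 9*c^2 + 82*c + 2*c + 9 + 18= 9*c^2 + 84*c + 27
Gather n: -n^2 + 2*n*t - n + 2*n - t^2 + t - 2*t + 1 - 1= -n^2 + n*(2*t + 1) - t^2 - t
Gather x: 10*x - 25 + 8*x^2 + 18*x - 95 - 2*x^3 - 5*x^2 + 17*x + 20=-2*x^3 + 3*x^2 + 45*x - 100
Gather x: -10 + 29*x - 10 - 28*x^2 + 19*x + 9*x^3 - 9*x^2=9*x^3 - 37*x^2 + 48*x - 20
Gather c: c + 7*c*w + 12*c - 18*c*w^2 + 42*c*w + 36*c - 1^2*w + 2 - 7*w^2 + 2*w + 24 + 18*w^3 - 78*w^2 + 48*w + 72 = c*(-18*w^2 + 49*w + 49) + 18*w^3 - 85*w^2 + 49*w + 98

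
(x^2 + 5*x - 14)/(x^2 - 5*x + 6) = (x + 7)/(x - 3)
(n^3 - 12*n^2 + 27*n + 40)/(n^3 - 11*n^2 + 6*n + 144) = (n^2 - 4*n - 5)/(n^2 - 3*n - 18)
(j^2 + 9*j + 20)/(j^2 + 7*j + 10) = (j + 4)/(j + 2)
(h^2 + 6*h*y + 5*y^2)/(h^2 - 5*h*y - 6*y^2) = (-h - 5*y)/(-h + 6*y)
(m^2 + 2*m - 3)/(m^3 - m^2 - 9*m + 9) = 1/(m - 3)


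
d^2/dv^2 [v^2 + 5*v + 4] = 2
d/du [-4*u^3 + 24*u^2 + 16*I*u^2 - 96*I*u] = -12*u^2 + u*(48 + 32*I) - 96*I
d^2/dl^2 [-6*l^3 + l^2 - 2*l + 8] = 2 - 36*l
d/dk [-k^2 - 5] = -2*k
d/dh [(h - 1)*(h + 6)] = 2*h + 5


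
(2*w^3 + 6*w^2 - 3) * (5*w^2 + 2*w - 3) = 10*w^5 + 34*w^4 + 6*w^3 - 33*w^2 - 6*w + 9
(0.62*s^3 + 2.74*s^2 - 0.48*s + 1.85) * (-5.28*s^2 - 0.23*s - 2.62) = -3.2736*s^5 - 14.6098*s^4 + 0.2798*s^3 - 16.8364*s^2 + 0.8321*s - 4.847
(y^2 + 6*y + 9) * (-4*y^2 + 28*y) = -4*y^4 + 4*y^3 + 132*y^2 + 252*y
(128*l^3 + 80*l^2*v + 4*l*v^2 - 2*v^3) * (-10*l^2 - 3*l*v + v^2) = -1280*l^5 - 1184*l^4*v - 152*l^3*v^2 + 88*l^2*v^3 + 10*l*v^4 - 2*v^5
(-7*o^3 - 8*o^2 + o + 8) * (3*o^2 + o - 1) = -21*o^5 - 31*o^4 + 2*o^3 + 33*o^2 + 7*o - 8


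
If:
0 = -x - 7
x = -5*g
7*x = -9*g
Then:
No Solution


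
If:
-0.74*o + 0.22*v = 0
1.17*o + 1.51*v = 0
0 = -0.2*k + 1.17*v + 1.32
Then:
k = 6.60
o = 0.00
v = 0.00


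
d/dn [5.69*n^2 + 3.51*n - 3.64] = 11.38*n + 3.51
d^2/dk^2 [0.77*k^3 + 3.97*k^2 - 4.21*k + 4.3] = 4.62*k + 7.94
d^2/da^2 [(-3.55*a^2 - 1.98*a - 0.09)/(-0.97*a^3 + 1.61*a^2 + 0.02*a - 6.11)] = (6.68039*a^6 + 11.177892*a^5 - 17.123604*a^4 - 286.692918*a^3 + 70.101096*a^2 + 113.681718*a + 267.312572)/(0.912673*a^9 - 4.544547*a^8 + 7.486557*a^7 + 13.26082*a^6 - 57.406284*a^5 + 46.800057*a^4 + 109.816855*a^3 - 180.306711*a^2 - 2.239926*a + 228.099131)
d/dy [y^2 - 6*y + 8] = 2*y - 6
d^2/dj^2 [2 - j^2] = -2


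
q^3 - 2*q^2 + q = q*(q - 1)^2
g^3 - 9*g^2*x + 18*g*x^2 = g*(g - 6*x)*(g - 3*x)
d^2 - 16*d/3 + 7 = (d - 3)*(d - 7/3)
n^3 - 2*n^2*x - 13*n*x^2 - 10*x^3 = (n - 5*x)*(n + x)*(n + 2*x)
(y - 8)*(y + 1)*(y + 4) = y^3 - 3*y^2 - 36*y - 32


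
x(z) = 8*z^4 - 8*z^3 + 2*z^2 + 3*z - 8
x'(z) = 32*z^3 - 24*z^2 + 4*z + 3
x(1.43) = 10.44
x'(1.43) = 53.22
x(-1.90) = 152.65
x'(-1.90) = -310.73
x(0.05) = -7.85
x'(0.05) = 3.14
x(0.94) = -3.81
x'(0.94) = 12.13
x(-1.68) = 94.27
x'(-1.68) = -223.19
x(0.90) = -4.26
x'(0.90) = 10.49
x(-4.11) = 2851.61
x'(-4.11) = -2640.50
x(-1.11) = 14.22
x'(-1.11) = -74.77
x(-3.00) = 865.00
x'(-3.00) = -1089.00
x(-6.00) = 12142.00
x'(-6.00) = -7797.00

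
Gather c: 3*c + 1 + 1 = 3*c + 2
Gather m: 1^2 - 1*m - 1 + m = 0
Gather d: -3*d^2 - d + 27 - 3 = -3*d^2 - d + 24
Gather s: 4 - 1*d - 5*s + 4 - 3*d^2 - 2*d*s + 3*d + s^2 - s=-3*d^2 + 2*d + s^2 + s*(-2*d - 6) + 8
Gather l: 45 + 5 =50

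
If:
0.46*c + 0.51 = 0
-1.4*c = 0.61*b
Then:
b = 2.54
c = -1.11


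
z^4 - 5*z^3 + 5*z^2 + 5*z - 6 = (z - 3)*(z - 2)*(z - 1)*(z + 1)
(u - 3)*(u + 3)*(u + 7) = u^3 + 7*u^2 - 9*u - 63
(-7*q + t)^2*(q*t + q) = 49*q^3*t + 49*q^3 - 14*q^2*t^2 - 14*q^2*t + q*t^3 + q*t^2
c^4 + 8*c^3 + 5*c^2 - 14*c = c*(c - 1)*(c + 2)*(c + 7)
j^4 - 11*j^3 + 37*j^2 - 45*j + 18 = (j - 6)*(j - 3)*(j - 1)^2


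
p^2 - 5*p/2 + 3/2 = (p - 3/2)*(p - 1)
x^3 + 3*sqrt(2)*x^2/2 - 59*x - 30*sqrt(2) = (x - 5*sqrt(2))*(x + sqrt(2)/2)*(x + 6*sqrt(2))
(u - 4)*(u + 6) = u^2 + 2*u - 24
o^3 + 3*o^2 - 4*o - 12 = (o - 2)*(o + 2)*(o + 3)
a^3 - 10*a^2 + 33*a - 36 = (a - 4)*(a - 3)^2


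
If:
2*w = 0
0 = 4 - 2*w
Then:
No Solution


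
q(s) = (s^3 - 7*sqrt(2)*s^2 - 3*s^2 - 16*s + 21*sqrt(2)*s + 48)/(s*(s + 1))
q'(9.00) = 0.61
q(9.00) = -1.61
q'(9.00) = 0.61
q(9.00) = -1.61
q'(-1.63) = 34.34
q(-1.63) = -12.59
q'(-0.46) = -155.88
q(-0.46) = -156.49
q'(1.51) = -16.81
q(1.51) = 11.27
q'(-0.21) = -1054.75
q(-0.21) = -268.51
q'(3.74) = -1.52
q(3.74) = -1.63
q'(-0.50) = -109.39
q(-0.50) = -151.20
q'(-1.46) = 74.90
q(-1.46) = -3.88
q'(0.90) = -52.61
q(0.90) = 29.60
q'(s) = (3*s^2 - 14*sqrt(2)*s - 6*s - 16 + 21*sqrt(2))/(s*(s + 1)) - (s^3 - 7*sqrt(2)*s^2 - 3*s^2 - 16*s + 21*sqrt(2)*s + 48)/(s*(s + 1)^2) - (s^3 - 7*sqrt(2)*s^2 - 3*s^2 - 16*s + 21*sqrt(2)*s + 48)/(s^2*(s + 1)) = (s^4 + 2*s^3 - 28*sqrt(2)*s^2 + 13*s^2 - 96*s - 48)/(s^2*(s^2 + 2*s + 1))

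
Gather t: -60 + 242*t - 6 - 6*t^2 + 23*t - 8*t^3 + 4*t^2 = -8*t^3 - 2*t^2 + 265*t - 66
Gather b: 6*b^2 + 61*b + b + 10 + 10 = 6*b^2 + 62*b + 20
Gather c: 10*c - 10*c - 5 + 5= 0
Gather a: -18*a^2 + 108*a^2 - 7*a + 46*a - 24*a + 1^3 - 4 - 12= 90*a^2 + 15*a - 15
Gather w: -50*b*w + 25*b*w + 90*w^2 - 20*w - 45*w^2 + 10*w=45*w^2 + w*(-25*b - 10)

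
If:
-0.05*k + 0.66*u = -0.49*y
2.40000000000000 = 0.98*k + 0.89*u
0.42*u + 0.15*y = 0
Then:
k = 2.62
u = -0.18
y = 0.51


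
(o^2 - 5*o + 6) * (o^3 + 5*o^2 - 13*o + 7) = o^5 - 32*o^3 + 102*o^2 - 113*o + 42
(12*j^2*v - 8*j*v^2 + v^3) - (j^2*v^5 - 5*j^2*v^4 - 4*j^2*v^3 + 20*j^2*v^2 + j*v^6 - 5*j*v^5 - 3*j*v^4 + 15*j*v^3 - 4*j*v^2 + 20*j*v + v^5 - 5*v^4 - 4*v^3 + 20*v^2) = -j^2*v^5 + 5*j^2*v^4 + 4*j^2*v^3 - 20*j^2*v^2 + 12*j^2*v - j*v^6 + 5*j*v^5 + 3*j*v^4 - 15*j*v^3 - 4*j*v^2 - 20*j*v - v^5 + 5*v^4 + 5*v^3 - 20*v^2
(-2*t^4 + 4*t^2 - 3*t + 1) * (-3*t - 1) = 6*t^5 + 2*t^4 - 12*t^3 + 5*t^2 - 1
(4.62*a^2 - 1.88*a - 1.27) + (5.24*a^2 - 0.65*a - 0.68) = 9.86*a^2 - 2.53*a - 1.95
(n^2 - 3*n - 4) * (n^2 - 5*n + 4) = n^4 - 8*n^3 + 15*n^2 + 8*n - 16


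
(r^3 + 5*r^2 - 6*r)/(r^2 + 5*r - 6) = r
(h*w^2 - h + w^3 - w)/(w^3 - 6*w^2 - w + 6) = (h + w)/(w - 6)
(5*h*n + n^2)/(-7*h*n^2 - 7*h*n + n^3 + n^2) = (-5*h - n)/(7*h*n + 7*h - n^2 - n)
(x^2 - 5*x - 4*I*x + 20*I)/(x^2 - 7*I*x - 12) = (x - 5)/(x - 3*I)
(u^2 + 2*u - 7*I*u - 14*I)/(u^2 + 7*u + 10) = (u - 7*I)/(u + 5)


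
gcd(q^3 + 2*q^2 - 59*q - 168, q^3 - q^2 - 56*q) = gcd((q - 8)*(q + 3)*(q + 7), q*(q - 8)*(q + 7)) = q^2 - q - 56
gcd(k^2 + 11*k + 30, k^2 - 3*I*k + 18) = 1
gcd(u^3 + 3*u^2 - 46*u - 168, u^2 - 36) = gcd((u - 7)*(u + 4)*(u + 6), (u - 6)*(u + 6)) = u + 6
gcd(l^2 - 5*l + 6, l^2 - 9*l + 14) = l - 2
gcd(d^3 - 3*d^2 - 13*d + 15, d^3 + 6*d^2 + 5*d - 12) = d^2 + 2*d - 3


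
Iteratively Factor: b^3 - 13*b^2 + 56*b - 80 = (b - 4)*(b^2 - 9*b + 20) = (b - 5)*(b - 4)*(b - 4)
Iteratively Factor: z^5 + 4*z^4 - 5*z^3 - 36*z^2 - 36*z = (z + 2)*(z^4 + 2*z^3 - 9*z^2 - 18*z) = z*(z + 2)*(z^3 + 2*z^2 - 9*z - 18) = z*(z + 2)*(z + 3)*(z^2 - z - 6) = z*(z + 2)^2*(z + 3)*(z - 3)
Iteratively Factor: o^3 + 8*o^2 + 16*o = (o + 4)*(o^2 + 4*o) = o*(o + 4)*(o + 4)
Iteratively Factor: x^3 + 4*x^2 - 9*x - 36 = (x - 3)*(x^2 + 7*x + 12) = (x - 3)*(x + 3)*(x + 4)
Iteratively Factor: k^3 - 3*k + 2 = (k - 1)*(k^2 + k - 2) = (k - 1)*(k + 2)*(k - 1)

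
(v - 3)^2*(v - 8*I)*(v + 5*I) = v^4 - 6*v^3 - 3*I*v^3 + 49*v^2 + 18*I*v^2 - 240*v - 27*I*v + 360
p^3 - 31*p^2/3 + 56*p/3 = p*(p - 8)*(p - 7/3)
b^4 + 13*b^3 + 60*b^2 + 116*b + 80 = (b + 2)^2*(b + 4)*(b + 5)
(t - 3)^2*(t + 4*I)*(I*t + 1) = I*t^4 - 3*t^3 - 6*I*t^3 + 18*t^2 + 13*I*t^2 - 27*t - 24*I*t + 36*I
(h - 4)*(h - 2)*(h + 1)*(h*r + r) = h^4*r - 4*h^3*r - 3*h^2*r + 10*h*r + 8*r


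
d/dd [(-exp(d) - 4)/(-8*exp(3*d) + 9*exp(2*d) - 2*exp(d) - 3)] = (-16*exp(3*d) - 87*exp(2*d) + 72*exp(d) - 5)*exp(d)/(64*exp(6*d) - 144*exp(5*d) + 113*exp(4*d) + 12*exp(3*d) - 50*exp(2*d) + 12*exp(d) + 9)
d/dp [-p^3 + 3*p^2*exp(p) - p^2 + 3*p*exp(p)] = 3*p^2*exp(p) - 3*p^2 + 9*p*exp(p) - 2*p + 3*exp(p)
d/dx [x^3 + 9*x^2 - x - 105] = 3*x^2 + 18*x - 1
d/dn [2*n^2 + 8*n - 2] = 4*n + 8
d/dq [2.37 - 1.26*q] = -1.26000000000000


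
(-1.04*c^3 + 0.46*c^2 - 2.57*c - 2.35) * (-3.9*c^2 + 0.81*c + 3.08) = 4.056*c^5 - 2.6364*c^4 + 7.1924*c^3 + 8.5001*c^2 - 9.8191*c - 7.238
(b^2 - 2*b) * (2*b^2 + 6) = 2*b^4 - 4*b^3 + 6*b^2 - 12*b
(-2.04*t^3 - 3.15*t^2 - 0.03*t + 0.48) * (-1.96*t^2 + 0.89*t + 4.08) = 3.9984*t^5 + 4.3584*t^4 - 11.0679*t^3 - 13.8195*t^2 + 0.3048*t + 1.9584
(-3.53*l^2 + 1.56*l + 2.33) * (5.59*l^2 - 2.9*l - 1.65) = -19.7327*l^4 + 18.9574*l^3 + 14.3252*l^2 - 9.331*l - 3.8445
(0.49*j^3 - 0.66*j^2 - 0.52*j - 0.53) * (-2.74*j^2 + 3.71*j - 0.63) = -1.3426*j^5 + 3.6263*j^4 - 1.3325*j^3 - 0.0611999999999999*j^2 - 1.6387*j + 0.3339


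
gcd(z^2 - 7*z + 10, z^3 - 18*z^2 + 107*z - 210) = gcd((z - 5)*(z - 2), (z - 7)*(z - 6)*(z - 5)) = z - 5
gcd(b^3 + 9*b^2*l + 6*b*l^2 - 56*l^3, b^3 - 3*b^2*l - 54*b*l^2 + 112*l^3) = b^2 + 5*b*l - 14*l^2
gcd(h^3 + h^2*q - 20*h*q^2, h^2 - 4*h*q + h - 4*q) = -h + 4*q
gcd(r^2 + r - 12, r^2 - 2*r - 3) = r - 3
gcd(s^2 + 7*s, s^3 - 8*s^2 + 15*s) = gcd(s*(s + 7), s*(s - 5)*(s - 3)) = s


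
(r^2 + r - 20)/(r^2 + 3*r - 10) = (r - 4)/(r - 2)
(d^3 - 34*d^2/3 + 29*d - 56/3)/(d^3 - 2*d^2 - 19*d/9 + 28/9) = 3*(d - 8)/(3*d + 4)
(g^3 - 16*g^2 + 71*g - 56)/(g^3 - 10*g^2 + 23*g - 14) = (g - 8)/(g - 2)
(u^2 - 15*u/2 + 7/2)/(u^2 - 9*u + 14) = (u - 1/2)/(u - 2)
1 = 1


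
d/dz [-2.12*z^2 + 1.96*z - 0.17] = 1.96 - 4.24*z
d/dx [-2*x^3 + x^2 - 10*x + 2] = -6*x^2 + 2*x - 10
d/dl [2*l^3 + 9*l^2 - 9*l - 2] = 6*l^2 + 18*l - 9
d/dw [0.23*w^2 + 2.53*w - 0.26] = 0.46*w + 2.53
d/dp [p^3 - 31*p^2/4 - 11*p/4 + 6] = 3*p^2 - 31*p/2 - 11/4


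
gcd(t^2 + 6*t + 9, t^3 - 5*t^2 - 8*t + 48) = t + 3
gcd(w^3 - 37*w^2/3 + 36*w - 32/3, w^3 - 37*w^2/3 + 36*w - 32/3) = w^3 - 37*w^2/3 + 36*w - 32/3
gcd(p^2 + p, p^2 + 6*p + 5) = p + 1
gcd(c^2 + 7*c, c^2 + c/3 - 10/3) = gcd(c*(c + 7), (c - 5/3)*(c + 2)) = 1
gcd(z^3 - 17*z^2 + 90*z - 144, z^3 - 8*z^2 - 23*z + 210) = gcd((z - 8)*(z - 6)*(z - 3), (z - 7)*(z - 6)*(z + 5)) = z - 6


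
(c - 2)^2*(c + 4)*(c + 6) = c^4 + 6*c^3 - 12*c^2 - 56*c + 96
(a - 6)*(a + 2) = a^2 - 4*a - 12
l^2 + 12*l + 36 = (l + 6)^2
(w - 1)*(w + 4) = w^2 + 3*w - 4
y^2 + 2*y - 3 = (y - 1)*(y + 3)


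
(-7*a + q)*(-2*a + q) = 14*a^2 - 9*a*q + q^2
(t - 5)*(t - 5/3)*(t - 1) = t^3 - 23*t^2/3 + 15*t - 25/3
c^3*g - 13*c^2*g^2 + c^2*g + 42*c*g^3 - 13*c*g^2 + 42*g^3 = (c - 7*g)*(c - 6*g)*(c*g + g)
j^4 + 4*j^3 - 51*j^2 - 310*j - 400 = (j - 8)*(j + 2)*(j + 5)^2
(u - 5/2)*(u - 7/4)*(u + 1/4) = u^3 - 4*u^2 + 53*u/16 + 35/32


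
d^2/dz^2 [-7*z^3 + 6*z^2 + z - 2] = 12 - 42*z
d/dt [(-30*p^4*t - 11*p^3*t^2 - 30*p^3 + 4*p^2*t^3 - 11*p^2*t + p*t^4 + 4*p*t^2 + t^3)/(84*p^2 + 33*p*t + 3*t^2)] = (-840*p^6 - 616*p^5*t + 245*p^4*t^2 + 22*p^4 + 200*p^3*t^3 + 284*p^3*t + 37*p^2*t^4 + 139*p^2*t^2 + 2*p*t^5 + 22*p*t^3 + t^4)/(3*(784*p^4 + 616*p^3*t + 177*p^2*t^2 + 22*p*t^3 + t^4))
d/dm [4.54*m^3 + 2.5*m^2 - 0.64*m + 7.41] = 13.62*m^2 + 5.0*m - 0.64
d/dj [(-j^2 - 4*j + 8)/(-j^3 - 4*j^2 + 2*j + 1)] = (-j^4 - 8*j^3 + 6*j^2 + 62*j - 20)/(j^6 + 8*j^5 + 12*j^4 - 18*j^3 - 4*j^2 + 4*j + 1)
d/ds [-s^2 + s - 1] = 1 - 2*s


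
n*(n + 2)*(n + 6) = n^3 + 8*n^2 + 12*n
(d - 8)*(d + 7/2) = d^2 - 9*d/2 - 28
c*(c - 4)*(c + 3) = c^3 - c^2 - 12*c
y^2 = y^2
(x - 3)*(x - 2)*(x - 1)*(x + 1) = x^4 - 5*x^3 + 5*x^2 + 5*x - 6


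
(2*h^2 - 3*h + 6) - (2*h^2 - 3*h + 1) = 5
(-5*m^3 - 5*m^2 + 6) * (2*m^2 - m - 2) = -10*m^5 - 5*m^4 + 15*m^3 + 22*m^2 - 6*m - 12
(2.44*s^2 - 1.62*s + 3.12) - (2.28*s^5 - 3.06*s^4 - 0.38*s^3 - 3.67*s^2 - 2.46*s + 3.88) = -2.28*s^5 + 3.06*s^4 + 0.38*s^3 + 6.11*s^2 + 0.84*s - 0.76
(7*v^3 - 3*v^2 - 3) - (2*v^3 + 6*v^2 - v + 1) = 5*v^3 - 9*v^2 + v - 4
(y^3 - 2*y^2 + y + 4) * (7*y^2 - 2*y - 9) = 7*y^5 - 16*y^4 + 2*y^3 + 44*y^2 - 17*y - 36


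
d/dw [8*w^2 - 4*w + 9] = 16*w - 4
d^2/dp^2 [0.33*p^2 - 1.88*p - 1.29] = 0.660000000000000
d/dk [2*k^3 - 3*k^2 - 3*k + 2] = 6*k^2 - 6*k - 3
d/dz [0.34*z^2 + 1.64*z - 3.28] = 0.68*z + 1.64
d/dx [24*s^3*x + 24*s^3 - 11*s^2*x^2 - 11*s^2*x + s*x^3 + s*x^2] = s*(24*s^2 - 22*s*x - 11*s + 3*x^2 + 2*x)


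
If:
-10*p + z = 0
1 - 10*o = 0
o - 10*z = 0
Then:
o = 1/10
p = 1/1000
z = 1/100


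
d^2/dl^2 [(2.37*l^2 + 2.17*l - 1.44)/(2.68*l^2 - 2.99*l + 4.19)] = (69.154184*l^3 - 221.73516*l^2 - 76.970136*l + 144.180476)/(19.248832*l^6 - 64.426128*l^5 + 162.161172*l^4 - 228.182747*l^3 + 253.528101*l^2 - 157.478217*l + 73.560059)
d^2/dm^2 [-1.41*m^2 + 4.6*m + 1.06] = -2.82000000000000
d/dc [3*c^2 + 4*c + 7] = 6*c + 4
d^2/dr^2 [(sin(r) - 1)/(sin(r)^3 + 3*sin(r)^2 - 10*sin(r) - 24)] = (-4*sin(r)^7 - 10*sin(r)^5 - 320*sin(r)^4 - 316*sin(r)^3 + 922*sin(r)^2 - 348*sin(r) - 824)/(sin(r)^3 + 3*sin(r)^2 - 10*sin(r) - 24)^3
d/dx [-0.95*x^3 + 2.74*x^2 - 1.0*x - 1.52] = -2.85*x^2 + 5.48*x - 1.0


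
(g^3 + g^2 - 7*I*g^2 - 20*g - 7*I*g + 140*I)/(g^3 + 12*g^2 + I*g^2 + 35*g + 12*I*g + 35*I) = (g^2 - g*(4 + 7*I) + 28*I)/(g^2 + g*(7 + I) + 7*I)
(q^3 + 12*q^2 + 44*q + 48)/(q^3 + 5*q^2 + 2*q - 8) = (q + 6)/(q - 1)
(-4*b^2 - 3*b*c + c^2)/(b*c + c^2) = (-4*b + c)/c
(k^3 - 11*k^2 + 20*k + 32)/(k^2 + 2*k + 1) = (k^2 - 12*k + 32)/(k + 1)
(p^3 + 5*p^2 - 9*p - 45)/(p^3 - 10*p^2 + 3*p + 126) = (p^2 + 2*p - 15)/(p^2 - 13*p + 42)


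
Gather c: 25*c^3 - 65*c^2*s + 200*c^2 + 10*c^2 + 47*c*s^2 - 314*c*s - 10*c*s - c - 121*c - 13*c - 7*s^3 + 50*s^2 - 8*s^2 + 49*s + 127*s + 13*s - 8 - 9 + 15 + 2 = 25*c^3 + c^2*(210 - 65*s) + c*(47*s^2 - 324*s - 135) - 7*s^3 + 42*s^2 + 189*s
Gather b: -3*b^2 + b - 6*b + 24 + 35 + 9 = -3*b^2 - 5*b + 68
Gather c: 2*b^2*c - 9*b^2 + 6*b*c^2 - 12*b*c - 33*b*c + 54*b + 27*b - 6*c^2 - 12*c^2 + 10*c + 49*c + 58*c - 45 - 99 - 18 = -9*b^2 + 81*b + c^2*(6*b - 18) + c*(2*b^2 - 45*b + 117) - 162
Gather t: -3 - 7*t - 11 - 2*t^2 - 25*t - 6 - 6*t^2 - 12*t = -8*t^2 - 44*t - 20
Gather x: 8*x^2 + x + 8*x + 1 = 8*x^2 + 9*x + 1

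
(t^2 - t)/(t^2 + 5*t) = (t - 1)/(t + 5)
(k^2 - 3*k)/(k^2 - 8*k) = (k - 3)/(k - 8)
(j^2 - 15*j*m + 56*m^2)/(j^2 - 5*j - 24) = (-j^2 + 15*j*m - 56*m^2)/(-j^2 + 5*j + 24)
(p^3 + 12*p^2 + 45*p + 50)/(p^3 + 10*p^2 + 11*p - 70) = (p^2 + 7*p + 10)/(p^2 + 5*p - 14)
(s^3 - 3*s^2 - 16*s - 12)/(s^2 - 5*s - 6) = s + 2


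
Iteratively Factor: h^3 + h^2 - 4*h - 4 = (h + 2)*(h^2 - h - 2) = (h + 1)*(h + 2)*(h - 2)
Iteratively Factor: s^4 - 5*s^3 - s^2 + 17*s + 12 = (s - 4)*(s^3 - s^2 - 5*s - 3) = (s - 4)*(s + 1)*(s^2 - 2*s - 3) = (s - 4)*(s + 1)^2*(s - 3)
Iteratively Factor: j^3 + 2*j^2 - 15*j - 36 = (j + 3)*(j^2 - j - 12) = (j + 3)^2*(j - 4)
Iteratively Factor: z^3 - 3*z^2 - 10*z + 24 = (z + 3)*(z^2 - 6*z + 8) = (z - 4)*(z + 3)*(z - 2)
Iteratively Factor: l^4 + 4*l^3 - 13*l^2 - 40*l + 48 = (l - 3)*(l^3 + 7*l^2 + 8*l - 16) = (l - 3)*(l - 1)*(l^2 + 8*l + 16) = (l - 3)*(l - 1)*(l + 4)*(l + 4)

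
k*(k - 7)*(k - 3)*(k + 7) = k^4 - 3*k^3 - 49*k^2 + 147*k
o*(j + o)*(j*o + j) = j^2*o^2 + j^2*o + j*o^3 + j*o^2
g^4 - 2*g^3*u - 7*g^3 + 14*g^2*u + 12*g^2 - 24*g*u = g*(g - 4)*(g - 3)*(g - 2*u)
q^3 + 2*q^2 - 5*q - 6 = (q - 2)*(q + 1)*(q + 3)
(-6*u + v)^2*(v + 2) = 36*u^2*v + 72*u^2 - 12*u*v^2 - 24*u*v + v^3 + 2*v^2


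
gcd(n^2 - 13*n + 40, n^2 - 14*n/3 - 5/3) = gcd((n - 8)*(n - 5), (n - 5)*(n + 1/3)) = n - 5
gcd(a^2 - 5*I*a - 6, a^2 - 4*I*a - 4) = a - 2*I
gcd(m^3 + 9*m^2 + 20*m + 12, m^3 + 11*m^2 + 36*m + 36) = m^2 + 8*m + 12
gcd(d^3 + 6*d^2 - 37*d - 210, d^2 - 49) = d + 7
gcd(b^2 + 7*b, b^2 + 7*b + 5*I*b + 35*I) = b + 7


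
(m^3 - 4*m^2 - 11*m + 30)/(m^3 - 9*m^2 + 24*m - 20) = (m + 3)/(m - 2)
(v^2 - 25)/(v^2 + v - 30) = (v + 5)/(v + 6)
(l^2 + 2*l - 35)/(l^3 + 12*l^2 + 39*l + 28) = (l - 5)/(l^2 + 5*l + 4)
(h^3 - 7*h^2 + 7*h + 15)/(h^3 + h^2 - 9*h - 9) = (h - 5)/(h + 3)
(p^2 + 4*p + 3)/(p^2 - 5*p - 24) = (p + 1)/(p - 8)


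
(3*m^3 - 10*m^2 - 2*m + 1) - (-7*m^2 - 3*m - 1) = 3*m^3 - 3*m^2 + m + 2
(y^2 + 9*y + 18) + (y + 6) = y^2 + 10*y + 24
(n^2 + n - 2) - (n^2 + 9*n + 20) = -8*n - 22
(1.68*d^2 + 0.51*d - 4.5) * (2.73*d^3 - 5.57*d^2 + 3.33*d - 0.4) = 4.5864*d^5 - 7.9653*d^4 - 9.5313*d^3 + 26.0913*d^2 - 15.189*d + 1.8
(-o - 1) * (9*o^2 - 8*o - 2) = -9*o^3 - o^2 + 10*o + 2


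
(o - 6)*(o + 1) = o^2 - 5*o - 6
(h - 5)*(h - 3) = h^2 - 8*h + 15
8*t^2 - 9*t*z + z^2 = (-8*t + z)*(-t + z)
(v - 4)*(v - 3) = v^2 - 7*v + 12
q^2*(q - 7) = q^3 - 7*q^2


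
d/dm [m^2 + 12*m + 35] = 2*m + 12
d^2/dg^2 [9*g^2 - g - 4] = 18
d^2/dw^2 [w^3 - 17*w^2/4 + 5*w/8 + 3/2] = 6*w - 17/2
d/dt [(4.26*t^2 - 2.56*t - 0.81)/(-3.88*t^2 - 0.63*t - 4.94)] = (-12.6166*t^2 - 48.3744*t + 12.1361)/(15.0544*t^4 + 4.8888*t^3 + 38.7313*t^2 + 6.2244*t + 24.4036)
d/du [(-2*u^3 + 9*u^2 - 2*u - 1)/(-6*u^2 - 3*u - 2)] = (12*u^4 + 12*u^3 - 27*u^2 - 48*u + 1)/(36*u^4 + 36*u^3 + 33*u^2 + 12*u + 4)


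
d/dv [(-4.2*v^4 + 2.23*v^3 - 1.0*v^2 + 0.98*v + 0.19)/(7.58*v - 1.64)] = (-95.508*v^4 + 61.3588*v^3 - 18.5516*v^2 + 3.28*v - 3.0474)/(57.4564*v^2 - 24.8624*v + 2.6896)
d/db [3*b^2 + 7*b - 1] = 6*b + 7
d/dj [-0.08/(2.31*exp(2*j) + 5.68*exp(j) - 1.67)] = (0.3696*exp(j) + 0.4544)*exp(j)/(2.31*exp(2*j) + 5.68*exp(j) - 1.67)^2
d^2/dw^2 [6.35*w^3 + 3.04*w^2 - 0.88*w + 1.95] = 38.1*w + 6.08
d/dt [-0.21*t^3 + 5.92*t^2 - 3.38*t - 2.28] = -0.63*t^2 + 11.84*t - 3.38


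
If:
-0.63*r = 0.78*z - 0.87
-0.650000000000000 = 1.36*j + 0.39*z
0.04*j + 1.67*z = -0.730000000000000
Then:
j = -0.36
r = 1.91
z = -0.43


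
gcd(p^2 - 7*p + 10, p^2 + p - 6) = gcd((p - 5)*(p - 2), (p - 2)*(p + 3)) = p - 2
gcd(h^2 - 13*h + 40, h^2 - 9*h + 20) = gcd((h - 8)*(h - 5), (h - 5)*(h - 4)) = h - 5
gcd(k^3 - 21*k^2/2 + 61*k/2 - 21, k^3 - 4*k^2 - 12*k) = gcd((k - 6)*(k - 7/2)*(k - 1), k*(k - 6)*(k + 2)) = k - 6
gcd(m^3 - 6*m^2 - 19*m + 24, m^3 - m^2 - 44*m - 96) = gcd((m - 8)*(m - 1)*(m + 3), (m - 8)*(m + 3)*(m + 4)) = m^2 - 5*m - 24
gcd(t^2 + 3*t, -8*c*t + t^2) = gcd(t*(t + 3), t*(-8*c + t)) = t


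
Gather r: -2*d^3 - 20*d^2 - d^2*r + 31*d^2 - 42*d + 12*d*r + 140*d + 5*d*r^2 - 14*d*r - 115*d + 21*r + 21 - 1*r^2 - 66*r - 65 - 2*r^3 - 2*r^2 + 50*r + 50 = -2*d^3 + 11*d^2 - 17*d - 2*r^3 + r^2*(5*d - 3) + r*(-d^2 - 2*d + 5) + 6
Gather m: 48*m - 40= 48*m - 40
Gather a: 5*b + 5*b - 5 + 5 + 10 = 10*b + 10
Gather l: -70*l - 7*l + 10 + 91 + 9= 110 - 77*l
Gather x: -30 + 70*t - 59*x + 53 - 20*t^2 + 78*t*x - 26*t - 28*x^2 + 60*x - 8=-20*t^2 + 44*t - 28*x^2 + x*(78*t + 1) + 15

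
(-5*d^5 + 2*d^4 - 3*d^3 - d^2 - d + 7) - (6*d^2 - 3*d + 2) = -5*d^5 + 2*d^4 - 3*d^3 - 7*d^2 + 2*d + 5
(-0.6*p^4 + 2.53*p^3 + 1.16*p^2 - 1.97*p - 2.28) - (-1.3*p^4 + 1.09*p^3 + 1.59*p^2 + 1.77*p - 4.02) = 0.7*p^4 + 1.44*p^3 - 0.43*p^2 - 3.74*p + 1.74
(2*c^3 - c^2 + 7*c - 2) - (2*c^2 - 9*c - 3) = 2*c^3 - 3*c^2 + 16*c + 1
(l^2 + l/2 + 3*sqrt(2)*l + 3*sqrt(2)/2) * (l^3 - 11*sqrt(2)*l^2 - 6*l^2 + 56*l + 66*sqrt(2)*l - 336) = l^5 - 8*sqrt(2)*l^4 - 11*l^4/2 - 13*l^3 + 44*sqrt(2)*l^3 + 55*l^2 + 192*sqrt(2)*l^2 - 924*sqrt(2)*l + 30*l - 504*sqrt(2)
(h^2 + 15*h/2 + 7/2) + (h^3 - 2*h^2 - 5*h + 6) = h^3 - h^2 + 5*h/2 + 19/2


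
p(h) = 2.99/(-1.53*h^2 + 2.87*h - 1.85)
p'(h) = 2.99*(3.06*h - 2.87)/(-1.53*h^2 + 2.87*h - 1.85)^2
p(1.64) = -2.38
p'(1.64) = 4.06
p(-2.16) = -0.20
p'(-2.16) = -0.12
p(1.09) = -5.54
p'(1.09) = 4.78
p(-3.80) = -0.09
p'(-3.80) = -0.04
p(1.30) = -4.24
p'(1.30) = 6.67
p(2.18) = -1.04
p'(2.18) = 1.38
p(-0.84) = -0.56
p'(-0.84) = -0.57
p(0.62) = -4.54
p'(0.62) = -6.70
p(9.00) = -0.03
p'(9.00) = 0.01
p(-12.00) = -0.01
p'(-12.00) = -0.00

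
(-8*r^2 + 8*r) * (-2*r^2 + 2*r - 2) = 16*r^4 - 32*r^3 + 32*r^2 - 16*r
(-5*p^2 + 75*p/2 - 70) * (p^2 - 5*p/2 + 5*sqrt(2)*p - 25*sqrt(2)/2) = -5*p^4 - 25*sqrt(2)*p^3 + 50*p^3 - 655*p^2/4 + 250*sqrt(2)*p^2 - 3275*sqrt(2)*p/4 + 175*p + 875*sqrt(2)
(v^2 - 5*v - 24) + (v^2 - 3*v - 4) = 2*v^2 - 8*v - 28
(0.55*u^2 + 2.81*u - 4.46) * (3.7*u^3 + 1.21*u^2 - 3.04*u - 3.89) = 2.035*u^5 + 11.0625*u^4 - 14.7739*u^3 - 16.0785*u^2 + 2.6275*u + 17.3494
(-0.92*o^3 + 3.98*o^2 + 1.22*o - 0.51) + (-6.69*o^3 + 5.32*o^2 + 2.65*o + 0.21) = -7.61*o^3 + 9.3*o^2 + 3.87*o - 0.3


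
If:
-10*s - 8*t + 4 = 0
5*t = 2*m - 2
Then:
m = 5*t/2 + 1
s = 2/5 - 4*t/5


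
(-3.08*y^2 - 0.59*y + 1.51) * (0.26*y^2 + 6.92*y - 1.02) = -0.8008*y^4 - 21.467*y^3 - 0.5486*y^2 + 11.051*y - 1.5402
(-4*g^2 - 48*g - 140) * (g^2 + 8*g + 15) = -4*g^4 - 80*g^3 - 584*g^2 - 1840*g - 2100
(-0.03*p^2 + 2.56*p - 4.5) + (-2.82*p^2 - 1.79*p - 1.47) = -2.85*p^2 + 0.77*p - 5.97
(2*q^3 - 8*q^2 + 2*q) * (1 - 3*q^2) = -6*q^5 + 24*q^4 - 4*q^3 - 8*q^2 + 2*q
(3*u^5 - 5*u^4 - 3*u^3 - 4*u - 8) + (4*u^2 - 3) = 3*u^5 - 5*u^4 - 3*u^3 + 4*u^2 - 4*u - 11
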